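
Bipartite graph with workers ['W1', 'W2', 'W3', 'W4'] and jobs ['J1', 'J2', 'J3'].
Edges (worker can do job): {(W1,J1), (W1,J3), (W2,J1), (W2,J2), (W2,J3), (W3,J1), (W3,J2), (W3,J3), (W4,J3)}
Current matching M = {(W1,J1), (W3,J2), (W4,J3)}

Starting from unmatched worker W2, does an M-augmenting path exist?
No augmenting path from W2

Alternating search from W2 reaches jobs: {J1, J2, J3}.
Every reachable job is already matched in M, and following those matched edges back to workers exposes no further unvisited jobs.
No M-augmenting path from W2 exists.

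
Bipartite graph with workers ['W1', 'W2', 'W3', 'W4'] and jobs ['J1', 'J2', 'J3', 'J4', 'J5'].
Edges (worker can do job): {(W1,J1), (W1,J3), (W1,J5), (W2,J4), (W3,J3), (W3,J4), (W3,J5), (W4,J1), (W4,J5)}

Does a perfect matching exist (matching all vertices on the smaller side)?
Yes, perfect matching exists (size 4)

Perfect matching: {(W1,J1), (W2,J4), (W3,J3), (W4,J5)}
All 4 vertices on the smaller side are matched.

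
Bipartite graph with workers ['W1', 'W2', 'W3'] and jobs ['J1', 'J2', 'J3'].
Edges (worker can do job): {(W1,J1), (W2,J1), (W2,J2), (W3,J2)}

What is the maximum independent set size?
Maximum independent set = 4

By König's theorem:
- Min vertex cover = Max matching = 2
- Max independent set = Total vertices - Min vertex cover
- Max independent set = 6 - 2 = 4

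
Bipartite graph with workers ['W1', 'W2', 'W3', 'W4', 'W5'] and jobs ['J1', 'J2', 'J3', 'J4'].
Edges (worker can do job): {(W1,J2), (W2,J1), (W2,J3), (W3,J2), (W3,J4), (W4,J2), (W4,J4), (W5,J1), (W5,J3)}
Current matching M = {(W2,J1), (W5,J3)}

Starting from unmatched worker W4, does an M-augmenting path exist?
Yes: W4 → J2

An M-augmenting path alternates non-matching / matching edges, starting and ending at unmatched vertices.
Path: W4 → J2
(J2 is unmatched in M, so the path is augmenting.)
Flipping edges along this path would increase |M| from 2 to 3.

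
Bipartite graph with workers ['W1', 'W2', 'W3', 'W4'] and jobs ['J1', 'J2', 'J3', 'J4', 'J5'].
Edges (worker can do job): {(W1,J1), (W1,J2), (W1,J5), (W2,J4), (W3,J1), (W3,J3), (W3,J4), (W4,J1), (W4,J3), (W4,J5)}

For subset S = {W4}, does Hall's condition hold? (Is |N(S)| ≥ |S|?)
Yes: |N(S)| = 3, |S| = 1

Subset S = {W4}
Neighbors N(S) = {J1, J3, J5}

|N(S)| = 3, |S| = 1
Hall's condition: |N(S)| ≥ |S| is satisfied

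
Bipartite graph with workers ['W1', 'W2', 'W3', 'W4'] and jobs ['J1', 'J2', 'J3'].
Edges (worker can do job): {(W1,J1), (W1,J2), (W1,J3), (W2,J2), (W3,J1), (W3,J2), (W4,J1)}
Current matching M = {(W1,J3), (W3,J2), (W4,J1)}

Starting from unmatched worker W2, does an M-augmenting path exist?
No augmenting path from W2

Alternating search from W2 reaches jobs: {J1, J2}.
Every reachable job is already matched in M, and following those matched edges back to workers exposes no further unvisited jobs.
No M-augmenting path from W2 exists.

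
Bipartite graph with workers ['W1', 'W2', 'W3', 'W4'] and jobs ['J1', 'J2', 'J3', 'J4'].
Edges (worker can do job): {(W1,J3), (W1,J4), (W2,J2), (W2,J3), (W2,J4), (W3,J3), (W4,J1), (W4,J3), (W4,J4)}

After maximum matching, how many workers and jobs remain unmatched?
Unmatched: 0 workers, 0 jobs

Maximum matching size: 4
Workers: 4 total, 4 matched, 0 unmatched
Jobs: 4 total, 4 matched, 0 unmatched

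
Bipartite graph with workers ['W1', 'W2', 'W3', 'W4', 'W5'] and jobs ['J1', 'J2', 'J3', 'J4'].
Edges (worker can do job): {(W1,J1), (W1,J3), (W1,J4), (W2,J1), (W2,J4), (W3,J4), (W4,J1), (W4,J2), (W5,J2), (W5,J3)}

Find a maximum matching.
Matching: {(W1,J3), (W3,J4), (W4,J1), (W5,J2)}

Maximum matching (size 4):
  W1 → J3
  W3 → J4
  W4 → J1
  W5 → J2

Each worker is assigned to at most one job, and each job to at most one worker.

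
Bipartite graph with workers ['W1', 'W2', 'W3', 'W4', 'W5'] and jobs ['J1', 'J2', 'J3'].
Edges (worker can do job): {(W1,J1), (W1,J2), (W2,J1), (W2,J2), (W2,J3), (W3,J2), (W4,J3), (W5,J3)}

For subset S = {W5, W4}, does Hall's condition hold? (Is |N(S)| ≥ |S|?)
No: |N(S)| = 1, |S| = 2

Subset S = {W5, W4}
Neighbors N(S) = {J3}

|N(S)| = 1, |S| = 2
Hall's condition: |N(S)| ≥ |S| is NOT satisfied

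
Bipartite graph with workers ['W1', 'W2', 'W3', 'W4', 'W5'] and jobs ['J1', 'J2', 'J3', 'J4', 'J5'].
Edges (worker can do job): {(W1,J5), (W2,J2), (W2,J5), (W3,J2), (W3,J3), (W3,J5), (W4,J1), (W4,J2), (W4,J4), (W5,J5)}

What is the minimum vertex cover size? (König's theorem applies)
Minimum vertex cover size = 4

By König's theorem: in bipartite graphs,
min vertex cover = max matching = 4

Maximum matching has size 4, so minimum vertex cover also has size 4.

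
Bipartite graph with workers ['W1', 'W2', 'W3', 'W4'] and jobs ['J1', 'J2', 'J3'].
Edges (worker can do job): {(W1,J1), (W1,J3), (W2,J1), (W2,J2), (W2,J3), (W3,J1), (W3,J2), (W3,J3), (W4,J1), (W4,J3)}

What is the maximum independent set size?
Maximum independent set = 4

By König's theorem:
- Min vertex cover = Max matching = 3
- Max independent set = Total vertices - Min vertex cover
- Max independent set = 7 - 3 = 4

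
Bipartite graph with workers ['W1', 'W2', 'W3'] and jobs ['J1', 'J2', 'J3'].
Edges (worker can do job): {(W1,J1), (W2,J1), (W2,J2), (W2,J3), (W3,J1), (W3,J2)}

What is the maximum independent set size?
Maximum independent set = 3

By König's theorem:
- Min vertex cover = Max matching = 3
- Max independent set = Total vertices - Min vertex cover
- Max independent set = 6 - 3 = 3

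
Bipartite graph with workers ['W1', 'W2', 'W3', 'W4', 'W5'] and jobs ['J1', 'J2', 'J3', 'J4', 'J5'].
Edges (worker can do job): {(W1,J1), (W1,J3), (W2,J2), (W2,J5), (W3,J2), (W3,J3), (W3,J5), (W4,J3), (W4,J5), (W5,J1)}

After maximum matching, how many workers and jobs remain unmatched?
Unmatched: 1 workers, 1 jobs

Maximum matching size: 4
Workers: 5 total, 4 matched, 1 unmatched
Jobs: 5 total, 4 matched, 1 unmatched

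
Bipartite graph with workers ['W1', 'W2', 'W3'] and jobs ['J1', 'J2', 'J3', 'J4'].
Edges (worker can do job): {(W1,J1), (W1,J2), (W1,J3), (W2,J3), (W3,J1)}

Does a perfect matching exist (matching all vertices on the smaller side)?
Yes, perfect matching exists (size 3)

Perfect matching: {(W1,J2), (W2,J3), (W3,J1)}
All 3 vertices on the smaller side are matched.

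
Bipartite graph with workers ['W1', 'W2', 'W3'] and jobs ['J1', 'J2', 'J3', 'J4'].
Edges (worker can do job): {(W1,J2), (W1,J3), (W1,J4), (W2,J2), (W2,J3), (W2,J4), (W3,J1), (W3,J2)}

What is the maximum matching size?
Maximum matching size = 3

Maximum matching: {(W1,J2), (W2,J3), (W3,J1)}
Size: 3

This assigns 3 workers to 3 distinct jobs.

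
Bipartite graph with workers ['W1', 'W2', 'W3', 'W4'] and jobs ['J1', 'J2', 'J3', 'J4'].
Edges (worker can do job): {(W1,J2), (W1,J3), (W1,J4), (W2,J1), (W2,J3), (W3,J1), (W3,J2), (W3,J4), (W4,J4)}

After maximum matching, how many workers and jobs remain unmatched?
Unmatched: 0 workers, 0 jobs

Maximum matching size: 4
Workers: 4 total, 4 matched, 0 unmatched
Jobs: 4 total, 4 matched, 0 unmatched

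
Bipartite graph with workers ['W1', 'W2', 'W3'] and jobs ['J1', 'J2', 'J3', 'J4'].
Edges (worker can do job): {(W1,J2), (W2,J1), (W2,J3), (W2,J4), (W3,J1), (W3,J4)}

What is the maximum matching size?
Maximum matching size = 3

Maximum matching: {(W1,J2), (W2,J3), (W3,J4)}
Size: 3

This assigns 3 workers to 3 distinct jobs.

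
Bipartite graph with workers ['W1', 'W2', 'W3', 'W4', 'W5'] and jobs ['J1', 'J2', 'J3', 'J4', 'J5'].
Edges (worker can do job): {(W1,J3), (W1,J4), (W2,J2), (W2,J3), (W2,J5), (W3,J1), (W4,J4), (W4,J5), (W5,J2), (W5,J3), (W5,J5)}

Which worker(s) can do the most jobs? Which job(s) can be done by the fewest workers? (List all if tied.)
Most versatile: W2, W5 (3 jobs); Least covered: J1 (1 workers)

Worker degrees (jobs they can do): W1:2, W2:3, W3:1, W4:2, W5:3
Job degrees (workers who can do it): J1:1, J2:2, J3:3, J4:2, J5:3

Maximum worker degree is 3, achieved by: W2, W5
Minimum job degree is 1, achieved by: J1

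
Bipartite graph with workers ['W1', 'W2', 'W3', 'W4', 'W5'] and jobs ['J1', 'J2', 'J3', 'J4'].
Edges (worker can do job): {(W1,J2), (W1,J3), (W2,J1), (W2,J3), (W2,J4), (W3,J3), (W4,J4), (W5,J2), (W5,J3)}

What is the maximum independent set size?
Maximum independent set = 5

By König's theorem:
- Min vertex cover = Max matching = 4
- Max independent set = Total vertices - Min vertex cover
- Max independent set = 9 - 4 = 5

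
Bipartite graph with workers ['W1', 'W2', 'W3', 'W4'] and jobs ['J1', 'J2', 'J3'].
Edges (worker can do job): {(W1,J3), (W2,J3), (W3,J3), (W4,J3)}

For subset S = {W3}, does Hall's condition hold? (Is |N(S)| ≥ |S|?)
Yes: |N(S)| = 1, |S| = 1

Subset S = {W3}
Neighbors N(S) = {J3}

|N(S)| = 1, |S| = 1
Hall's condition: |N(S)| ≥ |S| is satisfied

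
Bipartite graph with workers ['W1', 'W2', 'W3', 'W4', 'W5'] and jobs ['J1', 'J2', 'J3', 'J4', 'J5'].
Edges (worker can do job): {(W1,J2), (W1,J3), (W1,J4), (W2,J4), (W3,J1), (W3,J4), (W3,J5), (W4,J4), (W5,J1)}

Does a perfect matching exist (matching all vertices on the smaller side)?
No, maximum matching has size 4 < 5

Maximum matching has size 4, need 5 for perfect matching.
Unmatched workers: ['W2']
Unmatched jobs: ['J3']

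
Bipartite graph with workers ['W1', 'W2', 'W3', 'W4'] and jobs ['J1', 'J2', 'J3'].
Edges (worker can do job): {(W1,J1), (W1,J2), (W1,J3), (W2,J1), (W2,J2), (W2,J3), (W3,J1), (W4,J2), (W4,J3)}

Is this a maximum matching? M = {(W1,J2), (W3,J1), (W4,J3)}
Yes, size 3 is maximum

Proposed matching has size 3.
Maximum matching size for this graph: 3.

This is a maximum matching.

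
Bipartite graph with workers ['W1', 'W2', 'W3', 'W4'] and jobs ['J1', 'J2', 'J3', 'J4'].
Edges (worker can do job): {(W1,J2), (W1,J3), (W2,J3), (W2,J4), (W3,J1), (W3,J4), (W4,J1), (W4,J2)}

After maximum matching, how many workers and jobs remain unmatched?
Unmatched: 0 workers, 0 jobs

Maximum matching size: 4
Workers: 4 total, 4 matched, 0 unmatched
Jobs: 4 total, 4 matched, 0 unmatched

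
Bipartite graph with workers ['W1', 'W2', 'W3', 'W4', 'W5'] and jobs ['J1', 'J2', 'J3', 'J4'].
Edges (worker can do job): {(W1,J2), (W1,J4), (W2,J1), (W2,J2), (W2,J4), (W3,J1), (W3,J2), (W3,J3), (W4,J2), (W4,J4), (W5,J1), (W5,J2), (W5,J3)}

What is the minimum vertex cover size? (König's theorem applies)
Minimum vertex cover size = 4

By König's theorem: in bipartite graphs,
min vertex cover = max matching = 4

Maximum matching has size 4, so minimum vertex cover also has size 4.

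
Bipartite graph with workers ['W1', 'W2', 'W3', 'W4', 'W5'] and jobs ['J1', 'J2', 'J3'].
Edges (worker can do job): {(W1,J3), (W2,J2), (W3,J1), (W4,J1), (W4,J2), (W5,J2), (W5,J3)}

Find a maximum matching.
Matching: {(W1,J3), (W3,J1), (W5,J2)}

Maximum matching (size 3):
  W1 → J3
  W3 → J1
  W5 → J2

Each worker is assigned to at most one job, and each job to at most one worker.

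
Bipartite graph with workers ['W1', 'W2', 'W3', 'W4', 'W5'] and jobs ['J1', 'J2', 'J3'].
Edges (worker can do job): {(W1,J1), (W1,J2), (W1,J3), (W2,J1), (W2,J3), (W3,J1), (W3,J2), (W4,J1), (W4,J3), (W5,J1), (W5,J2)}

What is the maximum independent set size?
Maximum independent set = 5

By König's theorem:
- Min vertex cover = Max matching = 3
- Max independent set = Total vertices - Min vertex cover
- Max independent set = 8 - 3 = 5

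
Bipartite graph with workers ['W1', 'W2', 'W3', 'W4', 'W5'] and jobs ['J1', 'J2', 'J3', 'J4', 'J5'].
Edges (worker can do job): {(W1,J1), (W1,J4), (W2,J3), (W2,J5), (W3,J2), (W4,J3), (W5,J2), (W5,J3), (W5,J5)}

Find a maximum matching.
Matching: {(W1,J4), (W2,J5), (W3,J2), (W5,J3)}

Maximum matching (size 4):
  W1 → J4
  W2 → J5
  W3 → J2
  W5 → J3

Each worker is assigned to at most one job, and each job to at most one worker.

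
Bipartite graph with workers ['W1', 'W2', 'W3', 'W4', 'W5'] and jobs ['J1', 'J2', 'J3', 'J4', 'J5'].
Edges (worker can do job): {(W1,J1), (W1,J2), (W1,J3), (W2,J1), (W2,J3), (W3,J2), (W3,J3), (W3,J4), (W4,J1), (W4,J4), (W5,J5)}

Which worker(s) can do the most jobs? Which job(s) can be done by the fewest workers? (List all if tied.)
Most versatile: W1, W3 (3 jobs); Least covered: J5 (1 workers)

Worker degrees (jobs they can do): W1:3, W2:2, W3:3, W4:2, W5:1
Job degrees (workers who can do it): J1:3, J2:2, J3:3, J4:2, J5:1

Maximum worker degree is 3, achieved by: W1, W3
Minimum job degree is 1, achieved by: J5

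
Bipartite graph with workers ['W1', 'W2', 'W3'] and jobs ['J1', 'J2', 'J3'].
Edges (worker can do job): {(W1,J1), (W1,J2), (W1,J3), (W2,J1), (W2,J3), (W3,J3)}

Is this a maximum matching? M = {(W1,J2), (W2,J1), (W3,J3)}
Yes, size 3 is maximum

Proposed matching has size 3.
Maximum matching size for this graph: 3.

This is a maximum matching.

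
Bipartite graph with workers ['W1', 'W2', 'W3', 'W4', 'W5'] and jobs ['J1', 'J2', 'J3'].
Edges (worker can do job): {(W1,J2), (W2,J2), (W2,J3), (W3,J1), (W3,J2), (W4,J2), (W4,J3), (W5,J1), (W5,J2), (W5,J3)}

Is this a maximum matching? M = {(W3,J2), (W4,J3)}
No, size 2 is not maximum

Proposed matching has size 2.
Maximum matching size for this graph: 3.

This is NOT maximum - can be improved to size 3.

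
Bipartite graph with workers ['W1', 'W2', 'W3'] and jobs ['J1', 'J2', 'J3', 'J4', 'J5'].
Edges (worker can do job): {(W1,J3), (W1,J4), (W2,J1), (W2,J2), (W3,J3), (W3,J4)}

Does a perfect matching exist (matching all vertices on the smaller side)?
Yes, perfect matching exists (size 3)

Perfect matching: {(W1,J3), (W2,J2), (W3,J4)}
All 3 vertices on the smaller side are matched.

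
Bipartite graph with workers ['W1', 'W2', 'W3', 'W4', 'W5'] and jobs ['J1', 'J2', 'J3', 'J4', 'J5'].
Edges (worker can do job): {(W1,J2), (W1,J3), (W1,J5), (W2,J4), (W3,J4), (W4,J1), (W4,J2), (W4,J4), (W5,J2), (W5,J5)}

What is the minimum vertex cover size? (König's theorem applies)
Minimum vertex cover size = 4

By König's theorem: in bipartite graphs,
min vertex cover = max matching = 4

Maximum matching has size 4, so minimum vertex cover also has size 4.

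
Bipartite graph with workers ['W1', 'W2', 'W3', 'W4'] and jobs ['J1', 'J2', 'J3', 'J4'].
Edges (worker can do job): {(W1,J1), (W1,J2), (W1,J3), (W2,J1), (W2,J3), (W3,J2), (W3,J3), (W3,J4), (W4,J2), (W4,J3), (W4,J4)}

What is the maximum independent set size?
Maximum independent set = 4

By König's theorem:
- Min vertex cover = Max matching = 4
- Max independent set = Total vertices - Min vertex cover
- Max independent set = 8 - 4 = 4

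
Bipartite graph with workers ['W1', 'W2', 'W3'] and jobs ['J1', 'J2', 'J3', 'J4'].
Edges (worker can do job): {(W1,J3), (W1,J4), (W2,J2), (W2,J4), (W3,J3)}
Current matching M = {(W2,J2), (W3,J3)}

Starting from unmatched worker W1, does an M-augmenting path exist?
Yes: W1 → J4

An M-augmenting path alternates non-matching / matching edges, starting and ending at unmatched vertices.
Path: W1 → J4
(J4 is unmatched in M, so the path is augmenting.)
Flipping edges along this path would increase |M| from 2 to 3.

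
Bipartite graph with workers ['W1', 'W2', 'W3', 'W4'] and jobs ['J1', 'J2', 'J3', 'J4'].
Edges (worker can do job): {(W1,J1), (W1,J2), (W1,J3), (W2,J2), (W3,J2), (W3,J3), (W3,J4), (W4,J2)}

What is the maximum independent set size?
Maximum independent set = 5

By König's theorem:
- Min vertex cover = Max matching = 3
- Max independent set = Total vertices - Min vertex cover
- Max independent set = 8 - 3 = 5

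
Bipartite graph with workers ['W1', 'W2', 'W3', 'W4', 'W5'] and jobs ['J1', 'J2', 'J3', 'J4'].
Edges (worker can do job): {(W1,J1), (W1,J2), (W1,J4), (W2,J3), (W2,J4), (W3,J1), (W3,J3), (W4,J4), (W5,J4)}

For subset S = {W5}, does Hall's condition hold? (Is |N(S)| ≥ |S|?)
Yes: |N(S)| = 1, |S| = 1

Subset S = {W5}
Neighbors N(S) = {J4}

|N(S)| = 1, |S| = 1
Hall's condition: |N(S)| ≥ |S| is satisfied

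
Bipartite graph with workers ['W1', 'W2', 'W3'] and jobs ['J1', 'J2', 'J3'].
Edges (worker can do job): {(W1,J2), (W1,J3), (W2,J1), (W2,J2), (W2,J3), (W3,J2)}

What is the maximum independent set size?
Maximum independent set = 3

By König's theorem:
- Min vertex cover = Max matching = 3
- Max independent set = Total vertices - Min vertex cover
- Max independent set = 6 - 3 = 3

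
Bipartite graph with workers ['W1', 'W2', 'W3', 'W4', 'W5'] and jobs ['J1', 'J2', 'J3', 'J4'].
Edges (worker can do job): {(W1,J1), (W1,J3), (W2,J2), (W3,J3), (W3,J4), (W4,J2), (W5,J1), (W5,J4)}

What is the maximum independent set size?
Maximum independent set = 5

By König's theorem:
- Min vertex cover = Max matching = 4
- Max independent set = Total vertices - Min vertex cover
- Max independent set = 9 - 4 = 5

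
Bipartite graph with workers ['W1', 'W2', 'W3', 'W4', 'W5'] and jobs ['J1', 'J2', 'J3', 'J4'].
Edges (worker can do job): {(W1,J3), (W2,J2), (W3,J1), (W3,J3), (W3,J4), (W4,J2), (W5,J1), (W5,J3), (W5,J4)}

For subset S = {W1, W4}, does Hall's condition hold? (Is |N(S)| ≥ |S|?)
Yes: |N(S)| = 2, |S| = 2

Subset S = {W1, W4}
Neighbors N(S) = {J2, J3}

|N(S)| = 2, |S| = 2
Hall's condition: |N(S)| ≥ |S| is satisfied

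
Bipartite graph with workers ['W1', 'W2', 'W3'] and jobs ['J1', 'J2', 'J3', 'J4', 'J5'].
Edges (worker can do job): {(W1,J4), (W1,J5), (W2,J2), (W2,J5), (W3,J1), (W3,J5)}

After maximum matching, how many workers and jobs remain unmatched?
Unmatched: 0 workers, 2 jobs

Maximum matching size: 3
Workers: 3 total, 3 matched, 0 unmatched
Jobs: 5 total, 3 matched, 2 unmatched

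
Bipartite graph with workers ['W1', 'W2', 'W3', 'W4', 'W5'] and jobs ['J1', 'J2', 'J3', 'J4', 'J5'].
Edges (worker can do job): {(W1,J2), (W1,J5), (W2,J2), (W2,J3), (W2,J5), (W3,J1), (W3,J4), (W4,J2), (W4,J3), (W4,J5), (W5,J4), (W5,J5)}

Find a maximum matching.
Matching: {(W1,J5), (W2,J3), (W3,J1), (W4,J2), (W5,J4)}

Maximum matching (size 5):
  W1 → J5
  W2 → J3
  W3 → J1
  W4 → J2
  W5 → J4

Each worker is assigned to at most one job, and each job to at most one worker.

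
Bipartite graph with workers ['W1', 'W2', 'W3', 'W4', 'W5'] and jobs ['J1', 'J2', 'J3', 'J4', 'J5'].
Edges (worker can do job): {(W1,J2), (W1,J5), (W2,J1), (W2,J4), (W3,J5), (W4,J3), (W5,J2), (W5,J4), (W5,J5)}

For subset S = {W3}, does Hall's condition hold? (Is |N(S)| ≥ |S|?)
Yes: |N(S)| = 1, |S| = 1

Subset S = {W3}
Neighbors N(S) = {J5}

|N(S)| = 1, |S| = 1
Hall's condition: |N(S)| ≥ |S| is satisfied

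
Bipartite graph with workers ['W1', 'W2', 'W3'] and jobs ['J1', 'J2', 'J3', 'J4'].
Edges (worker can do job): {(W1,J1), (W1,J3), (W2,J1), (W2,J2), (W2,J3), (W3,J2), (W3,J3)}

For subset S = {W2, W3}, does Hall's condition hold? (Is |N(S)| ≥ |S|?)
Yes: |N(S)| = 3, |S| = 2

Subset S = {W2, W3}
Neighbors N(S) = {J1, J2, J3}

|N(S)| = 3, |S| = 2
Hall's condition: |N(S)| ≥ |S| is satisfied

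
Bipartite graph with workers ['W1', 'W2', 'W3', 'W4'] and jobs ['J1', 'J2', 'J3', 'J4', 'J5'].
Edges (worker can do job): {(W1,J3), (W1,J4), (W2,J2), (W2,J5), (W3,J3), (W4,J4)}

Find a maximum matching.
Matching: {(W2,J5), (W3,J3), (W4,J4)}

Maximum matching (size 3):
  W2 → J5
  W3 → J3
  W4 → J4

Each worker is assigned to at most one job, and each job to at most one worker.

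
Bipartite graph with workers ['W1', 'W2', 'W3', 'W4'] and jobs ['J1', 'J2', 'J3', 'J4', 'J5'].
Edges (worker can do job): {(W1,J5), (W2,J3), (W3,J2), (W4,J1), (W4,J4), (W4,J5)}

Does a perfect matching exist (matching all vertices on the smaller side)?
Yes, perfect matching exists (size 4)

Perfect matching: {(W1,J5), (W2,J3), (W3,J2), (W4,J1)}
All 4 vertices on the smaller side are matched.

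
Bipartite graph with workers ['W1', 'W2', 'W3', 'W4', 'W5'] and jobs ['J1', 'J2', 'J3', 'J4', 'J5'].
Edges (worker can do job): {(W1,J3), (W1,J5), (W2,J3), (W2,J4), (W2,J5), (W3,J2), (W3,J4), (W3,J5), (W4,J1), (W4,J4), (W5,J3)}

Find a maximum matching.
Matching: {(W1,J5), (W2,J4), (W3,J2), (W4,J1), (W5,J3)}

Maximum matching (size 5):
  W1 → J5
  W2 → J4
  W3 → J2
  W4 → J1
  W5 → J3

Each worker is assigned to at most one job, and each job to at most one worker.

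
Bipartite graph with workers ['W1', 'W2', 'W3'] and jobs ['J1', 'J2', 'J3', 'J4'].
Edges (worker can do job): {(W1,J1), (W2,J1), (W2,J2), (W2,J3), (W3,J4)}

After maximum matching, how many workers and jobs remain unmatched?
Unmatched: 0 workers, 1 jobs

Maximum matching size: 3
Workers: 3 total, 3 matched, 0 unmatched
Jobs: 4 total, 3 matched, 1 unmatched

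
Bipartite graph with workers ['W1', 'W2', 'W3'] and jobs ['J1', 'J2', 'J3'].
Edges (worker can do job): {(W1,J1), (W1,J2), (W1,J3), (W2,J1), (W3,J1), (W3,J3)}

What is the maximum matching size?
Maximum matching size = 3

Maximum matching: {(W1,J2), (W2,J1), (W3,J3)}
Size: 3

This assigns 3 workers to 3 distinct jobs.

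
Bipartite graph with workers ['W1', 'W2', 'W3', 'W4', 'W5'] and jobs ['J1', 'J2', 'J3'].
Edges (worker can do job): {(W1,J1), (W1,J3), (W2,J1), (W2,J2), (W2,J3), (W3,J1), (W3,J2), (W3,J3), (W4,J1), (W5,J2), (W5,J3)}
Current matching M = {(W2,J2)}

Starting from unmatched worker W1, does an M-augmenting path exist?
Yes: W1 → J1

An M-augmenting path alternates non-matching / matching edges, starting and ending at unmatched vertices.
Path: W1 → J1
(J1 is unmatched in M, so the path is augmenting.)
Flipping edges along this path would increase |M| from 1 to 2.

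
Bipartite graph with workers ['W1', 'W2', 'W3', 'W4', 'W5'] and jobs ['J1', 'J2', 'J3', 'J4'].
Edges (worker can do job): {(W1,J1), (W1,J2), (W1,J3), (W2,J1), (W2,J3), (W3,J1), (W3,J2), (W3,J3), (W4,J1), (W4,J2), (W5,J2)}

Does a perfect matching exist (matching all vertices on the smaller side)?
No, maximum matching has size 3 < 4

Maximum matching has size 3, need 4 for perfect matching.
Unmatched workers: ['W1', 'W2']
Unmatched jobs: ['J4']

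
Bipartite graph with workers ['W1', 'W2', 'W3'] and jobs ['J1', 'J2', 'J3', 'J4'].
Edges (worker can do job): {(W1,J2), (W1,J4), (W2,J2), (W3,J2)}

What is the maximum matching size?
Maximum matching size = 2

Maximum matching: {(W1,J4), (W3,J2)}
Size: 2

This assigns 2 workers to 2 distinct jobs.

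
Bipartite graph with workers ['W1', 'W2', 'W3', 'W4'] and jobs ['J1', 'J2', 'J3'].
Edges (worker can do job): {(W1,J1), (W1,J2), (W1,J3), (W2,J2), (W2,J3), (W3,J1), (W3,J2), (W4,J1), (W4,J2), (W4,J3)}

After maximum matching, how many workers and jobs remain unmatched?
Unmatched: 1 workers, 0 jobs

Maximum matching size: 3
Workers: 4 total, 3 matched, 1 unmatched
Jobs: 3 total, 3 matched, 0 unmatched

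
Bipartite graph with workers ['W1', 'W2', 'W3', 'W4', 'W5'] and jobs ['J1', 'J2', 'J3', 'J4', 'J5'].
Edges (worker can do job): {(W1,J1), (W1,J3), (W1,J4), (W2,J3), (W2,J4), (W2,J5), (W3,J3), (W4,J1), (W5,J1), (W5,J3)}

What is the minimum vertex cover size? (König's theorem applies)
Minimum vertex cover size = 4

By König's theorem: in bipartite graphs,
min vertex cover = max matching = 4

Maximum matching has size 4, so minimum vertex cover also has size 4.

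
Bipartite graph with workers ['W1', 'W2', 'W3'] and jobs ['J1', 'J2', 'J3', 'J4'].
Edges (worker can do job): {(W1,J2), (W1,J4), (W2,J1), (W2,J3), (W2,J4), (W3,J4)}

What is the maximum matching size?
Maximum matching size = 3

Maximum matching: {(W1,J2), (W2,J1), (W3,J4)}
Size: 3

This assigns 3 workers to 3 distinct jobs.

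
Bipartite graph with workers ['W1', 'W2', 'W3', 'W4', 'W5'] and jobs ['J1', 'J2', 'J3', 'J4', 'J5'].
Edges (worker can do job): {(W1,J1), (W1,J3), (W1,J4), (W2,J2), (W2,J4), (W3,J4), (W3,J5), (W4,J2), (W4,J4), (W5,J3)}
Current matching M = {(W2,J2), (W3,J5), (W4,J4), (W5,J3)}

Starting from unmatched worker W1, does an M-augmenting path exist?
Yes: W1 → J1

An M-augmenting path alternates non-matching / matching edges, starting and ending at unmatched vertices.
Path: W1 → J1
(J1 is unmatched in M, so the path is augmenting.)
Flipping edges along this path would increase |M| from 4 to 5.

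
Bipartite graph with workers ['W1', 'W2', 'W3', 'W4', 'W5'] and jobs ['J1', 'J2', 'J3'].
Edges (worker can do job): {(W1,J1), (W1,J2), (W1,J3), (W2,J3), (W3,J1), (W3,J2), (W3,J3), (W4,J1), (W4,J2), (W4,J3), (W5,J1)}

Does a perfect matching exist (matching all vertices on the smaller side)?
Yes, perfect matching exists (size 3)

Perfect matching: {(W1,J3), (W3,J1), (W4,J2)}
All 3 vertices on the smaller side are matched.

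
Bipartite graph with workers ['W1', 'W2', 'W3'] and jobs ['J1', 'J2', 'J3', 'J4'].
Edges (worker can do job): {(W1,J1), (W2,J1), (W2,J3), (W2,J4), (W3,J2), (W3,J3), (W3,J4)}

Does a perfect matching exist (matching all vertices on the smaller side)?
Yes, perfect matching exists (size 3)

Perfect matching: {(W1,J1), (W2,J3), (W3,J4)}
All 3 vertices on the smaller side are matched.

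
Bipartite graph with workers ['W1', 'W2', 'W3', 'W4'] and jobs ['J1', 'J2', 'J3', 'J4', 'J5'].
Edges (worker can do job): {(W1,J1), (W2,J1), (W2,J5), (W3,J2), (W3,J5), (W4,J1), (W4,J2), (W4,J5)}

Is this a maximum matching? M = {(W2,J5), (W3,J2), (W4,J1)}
Yes, size 3 is maximum

Proposed matching has size 3.
Maximum matching size for this graph: 3.

This is a maximum matching.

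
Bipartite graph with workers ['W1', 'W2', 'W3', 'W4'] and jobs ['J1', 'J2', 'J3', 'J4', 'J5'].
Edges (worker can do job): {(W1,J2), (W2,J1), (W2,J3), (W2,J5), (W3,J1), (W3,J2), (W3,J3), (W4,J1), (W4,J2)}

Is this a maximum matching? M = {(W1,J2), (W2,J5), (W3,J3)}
No, size 3 is not maximum

Proposed matching has size 3.
Maximum matching size for this graph: 4.

This is NOT maximum - can be improved to size 4.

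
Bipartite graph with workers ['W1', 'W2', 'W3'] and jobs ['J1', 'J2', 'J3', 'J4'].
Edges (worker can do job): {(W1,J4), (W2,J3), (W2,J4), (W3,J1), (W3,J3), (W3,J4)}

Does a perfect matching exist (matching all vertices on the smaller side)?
Yes, perfect matching exists (size 3)

Perfect matching: {(W1,J4), (W2,J3), (W3,J1)}
All 3 vertices on the smaller side are matched.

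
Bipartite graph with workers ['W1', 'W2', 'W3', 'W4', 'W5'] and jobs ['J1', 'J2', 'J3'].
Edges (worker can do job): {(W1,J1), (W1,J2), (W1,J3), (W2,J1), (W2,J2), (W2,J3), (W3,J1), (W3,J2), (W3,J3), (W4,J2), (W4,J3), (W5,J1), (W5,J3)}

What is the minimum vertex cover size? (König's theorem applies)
Minimum vertex cover size = 3

By König's theorem: in bipartite graphs,
min vertex cover = max matching = 3

Maximum matching has size 3, so minimum vertex cover also has size 3.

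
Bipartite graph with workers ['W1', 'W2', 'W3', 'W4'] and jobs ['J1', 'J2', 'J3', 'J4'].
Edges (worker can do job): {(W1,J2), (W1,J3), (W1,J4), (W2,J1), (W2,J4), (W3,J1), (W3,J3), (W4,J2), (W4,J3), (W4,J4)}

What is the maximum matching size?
Maximum matching size = 4

Maximum matching: {(W1,J3), (W2,J4), (W3,J1), (W4,J2)}
Size: 4

This assigns 4 workers to 4 distinct jobs.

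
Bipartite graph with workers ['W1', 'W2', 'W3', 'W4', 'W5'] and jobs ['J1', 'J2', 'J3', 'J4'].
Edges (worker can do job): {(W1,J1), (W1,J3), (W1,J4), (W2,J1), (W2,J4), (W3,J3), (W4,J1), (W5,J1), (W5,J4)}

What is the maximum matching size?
Maximum matching size = 3

Maximum matching: {(W1,J4), (W3,J3), (W5,J1)}
Size: 3

This assigns 3 workers to 3 distinct jobs.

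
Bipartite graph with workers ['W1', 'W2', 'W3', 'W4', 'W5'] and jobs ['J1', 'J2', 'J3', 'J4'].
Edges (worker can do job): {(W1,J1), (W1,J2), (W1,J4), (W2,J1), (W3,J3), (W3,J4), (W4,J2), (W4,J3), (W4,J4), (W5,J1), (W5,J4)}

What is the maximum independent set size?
Maximum independent set = 5

By König's theorem:
- Min vertex cover = Max matching = 4
- Max independent set = Total vertices - Min vertex cover
- Max independent set = 9 - 4 = 5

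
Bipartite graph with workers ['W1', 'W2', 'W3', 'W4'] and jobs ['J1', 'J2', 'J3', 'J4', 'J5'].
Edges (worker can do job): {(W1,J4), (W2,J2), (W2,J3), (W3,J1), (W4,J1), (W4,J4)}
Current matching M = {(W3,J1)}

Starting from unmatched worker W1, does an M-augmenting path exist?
Yes: W1 → J4

An M-augmenting path alternates non-matching / matching edges, starting and ending at unmatched vertices.
Path: W1 → J4
(J4 is unmatched in M, so the path is augmenting.)
Flipping edges along this path would increase |M| from 1 to 2.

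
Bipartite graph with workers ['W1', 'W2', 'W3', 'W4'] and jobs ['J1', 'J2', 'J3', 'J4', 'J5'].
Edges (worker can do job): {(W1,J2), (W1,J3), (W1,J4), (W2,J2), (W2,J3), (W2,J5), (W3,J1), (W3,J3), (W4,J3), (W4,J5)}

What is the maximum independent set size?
Maximum independent set = 5

By König's theorem:
- Min vertex cover = Max matching = 4
- Max independent set = Total vertices - Min vertex cover
- Max independent set = 9 - 4 = 5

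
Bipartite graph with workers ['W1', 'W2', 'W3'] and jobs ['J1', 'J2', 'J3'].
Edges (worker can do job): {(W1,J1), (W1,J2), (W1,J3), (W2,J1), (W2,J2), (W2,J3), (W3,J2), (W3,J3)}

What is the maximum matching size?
Maximum matching size = 3

Maximum matching: {(W1,J3), (W2,J1), (W3,J2)}
Size: 3

This assigns 3 workers to 3 distinct jobs.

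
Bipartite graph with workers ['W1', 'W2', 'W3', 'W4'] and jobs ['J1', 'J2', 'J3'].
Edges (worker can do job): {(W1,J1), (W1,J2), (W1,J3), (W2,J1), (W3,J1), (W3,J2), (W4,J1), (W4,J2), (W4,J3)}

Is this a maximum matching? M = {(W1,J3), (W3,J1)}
No, size 2 is not maximum

Proposed matching has size 2.
Maximum matching size for this graph: 3.

This is NOT maximum - can be improved to size 3.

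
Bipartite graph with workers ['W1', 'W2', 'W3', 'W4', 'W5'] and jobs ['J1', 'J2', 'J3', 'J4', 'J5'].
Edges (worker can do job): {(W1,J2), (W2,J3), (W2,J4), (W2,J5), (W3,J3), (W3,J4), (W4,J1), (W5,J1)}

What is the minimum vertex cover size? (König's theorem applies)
Minimum vertex cover size = 4

By König's theorem: in bipartite graphs,
min vertex cover = max matching = 4

Maximum matching has size 4, so minimum vertex cover also has size 4.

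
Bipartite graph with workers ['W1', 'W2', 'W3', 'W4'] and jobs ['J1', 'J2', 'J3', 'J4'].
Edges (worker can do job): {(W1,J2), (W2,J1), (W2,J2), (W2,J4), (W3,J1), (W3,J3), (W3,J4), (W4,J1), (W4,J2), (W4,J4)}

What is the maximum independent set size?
Maximum independent set = 4

By König's theorem:
- Min vertex cover = Max matching = 4
- Max independent set = Total vertices - Min vertex cover
- Max independent set = 8 - 4 = 4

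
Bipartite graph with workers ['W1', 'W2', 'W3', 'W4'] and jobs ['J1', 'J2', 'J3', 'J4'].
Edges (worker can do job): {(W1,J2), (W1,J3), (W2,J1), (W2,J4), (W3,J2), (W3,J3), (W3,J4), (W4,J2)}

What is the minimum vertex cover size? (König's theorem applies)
Minimum vertex cover size = 4

By König's theorem: in bipartite graphs,
min vertex cover = max matching = 4

Maximum matching has size 4, so minimum vertex cover also has size 4.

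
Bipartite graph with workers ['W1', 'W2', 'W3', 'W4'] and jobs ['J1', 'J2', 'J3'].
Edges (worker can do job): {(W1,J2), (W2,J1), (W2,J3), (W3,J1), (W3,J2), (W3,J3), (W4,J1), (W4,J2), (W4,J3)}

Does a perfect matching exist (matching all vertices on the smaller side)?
Yes, perfect matching exists (size 3)

Perfect matching: {(W1,J2), (W3,J3), (W4,J1)}
All 3 vertices on the smaller side are matched.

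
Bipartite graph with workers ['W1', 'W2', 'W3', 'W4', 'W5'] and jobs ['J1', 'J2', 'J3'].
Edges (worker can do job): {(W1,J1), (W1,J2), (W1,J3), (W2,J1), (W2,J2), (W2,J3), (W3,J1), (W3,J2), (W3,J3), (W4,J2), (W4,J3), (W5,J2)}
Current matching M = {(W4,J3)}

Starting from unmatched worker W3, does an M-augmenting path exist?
Yes: W3 → J2

An M-augmenting path alternates non-matching / matching edges, starting and ending at unmatched vertices.
Path: W3 → J2
(J2 is unmatched in M, so the path is augmenting.)
Flipping edges along this path would increase |M| from 1 to 2.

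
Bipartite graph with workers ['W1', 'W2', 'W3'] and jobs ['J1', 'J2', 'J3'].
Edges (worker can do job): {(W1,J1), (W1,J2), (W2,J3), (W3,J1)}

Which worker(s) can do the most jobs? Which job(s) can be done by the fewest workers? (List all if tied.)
Most versatile: W1 (2 jobs); Least covered: J2, J3 (1 workers)

Worker degrees (jobs they can do): W1:2, W2:1, W3:1
Job degrees (workers who can do it): J1:2, J2:1, J3:1

Maximum worker degree is 2, achieved by: W1
Minimum job degree is 1, achieved by: J2, J3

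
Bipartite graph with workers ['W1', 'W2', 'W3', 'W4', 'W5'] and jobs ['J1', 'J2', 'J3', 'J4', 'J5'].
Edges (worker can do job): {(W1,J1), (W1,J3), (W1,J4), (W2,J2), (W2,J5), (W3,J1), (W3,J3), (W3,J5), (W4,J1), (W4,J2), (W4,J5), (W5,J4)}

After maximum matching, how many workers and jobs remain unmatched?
Unmatched: 0 workers, 0 jobs

Maximum matching size: 5
Workers: 5 total, 5 matched, 0 unmatched
Jobs: 5 total, 5 matched, 0 unmatched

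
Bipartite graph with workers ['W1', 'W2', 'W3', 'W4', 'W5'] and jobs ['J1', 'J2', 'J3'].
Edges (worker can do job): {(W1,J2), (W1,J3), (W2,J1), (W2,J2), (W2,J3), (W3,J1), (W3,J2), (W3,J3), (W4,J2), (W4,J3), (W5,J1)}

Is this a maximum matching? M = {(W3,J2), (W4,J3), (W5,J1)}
Yes, size 3 is maximum

Proposed matching has size 3.
Maximum matching size for this graph: 3.

This is a maximum matching.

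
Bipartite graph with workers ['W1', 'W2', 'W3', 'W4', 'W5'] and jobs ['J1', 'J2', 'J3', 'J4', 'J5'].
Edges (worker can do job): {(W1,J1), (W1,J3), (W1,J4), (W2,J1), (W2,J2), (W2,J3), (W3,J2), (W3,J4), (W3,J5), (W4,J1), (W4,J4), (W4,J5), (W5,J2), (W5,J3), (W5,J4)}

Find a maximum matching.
Matching: {(W1,J3), (W2,J1), (W3,J4), (W4,J5), (W5,J2)}

Maximum matching (size 5):
  W1 → J3
  W2 → J1
  W3 → J4
  W4 → J5
  W5 → J2

Each worker is assigned to at most one job, and each job to at most one worker.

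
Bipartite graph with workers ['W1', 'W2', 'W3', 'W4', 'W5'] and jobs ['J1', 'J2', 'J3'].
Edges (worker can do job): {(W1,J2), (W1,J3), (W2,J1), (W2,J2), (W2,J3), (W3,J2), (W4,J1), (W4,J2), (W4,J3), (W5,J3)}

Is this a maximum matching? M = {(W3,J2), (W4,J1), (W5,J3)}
Yes, size 3 is maximum

Proposed matching has size 3.
Maximum matching size for this graph: 3.

This is a maximum matching.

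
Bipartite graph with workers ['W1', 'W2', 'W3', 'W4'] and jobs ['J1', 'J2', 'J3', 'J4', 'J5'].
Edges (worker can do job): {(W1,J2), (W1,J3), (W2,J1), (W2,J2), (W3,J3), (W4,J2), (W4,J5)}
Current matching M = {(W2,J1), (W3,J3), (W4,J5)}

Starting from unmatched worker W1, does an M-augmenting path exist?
Yes: W1 → J2

An M-augmenting path alternates non-matching / matching edges, starting and ending at unmatched vertices.
Path: W1 → J2
(J2 is unmatched in M, so the path is augmenting.)
Flipping edges along this path would increase |M| from 3 to 4.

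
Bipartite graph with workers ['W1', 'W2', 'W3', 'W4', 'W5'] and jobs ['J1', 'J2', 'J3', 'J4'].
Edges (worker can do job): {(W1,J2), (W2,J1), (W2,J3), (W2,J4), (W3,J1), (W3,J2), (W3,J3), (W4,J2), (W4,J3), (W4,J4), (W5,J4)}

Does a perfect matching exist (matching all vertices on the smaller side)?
Yes, perfect matching exists (size 4)

Perfect matching: {(W2,J1), (W3,J3), (W4,J2), (W5,J4)}
All 4 vertices on the smaller side are matched.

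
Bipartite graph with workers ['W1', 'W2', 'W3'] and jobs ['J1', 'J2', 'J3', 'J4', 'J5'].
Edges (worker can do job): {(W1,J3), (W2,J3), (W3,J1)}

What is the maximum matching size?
Maximum matching size = 2

Maximum matching: {(W1,J3), (W3,J1)}
Size: 2

This assigns 2 workers to 2 distinct jobs.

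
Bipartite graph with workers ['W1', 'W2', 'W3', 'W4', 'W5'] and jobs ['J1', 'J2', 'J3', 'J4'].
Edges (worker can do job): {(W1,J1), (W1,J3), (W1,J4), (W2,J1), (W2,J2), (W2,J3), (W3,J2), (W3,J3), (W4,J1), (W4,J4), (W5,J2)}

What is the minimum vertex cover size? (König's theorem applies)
Minimum vertex cover size = 4

By König's theorem: in bipartite graphs,
min vertex cover = max matching = 4

Maximum matching has size 4, so minimum vertex cover also has size 4.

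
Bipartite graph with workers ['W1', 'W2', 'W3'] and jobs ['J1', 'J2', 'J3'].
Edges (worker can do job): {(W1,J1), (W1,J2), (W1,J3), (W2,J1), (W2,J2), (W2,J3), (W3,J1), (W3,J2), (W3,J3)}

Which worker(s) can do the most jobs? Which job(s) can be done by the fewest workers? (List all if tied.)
Most versatile: W1, W2, W3 (3 jobs); Least covered: J1, J2, J3 (3 workers)

Worker degrees (jobs they can do): W1:3, W2:3, W3:3
Job degrees (workers who can do it): J1:3, J2:3, J3:3

Maximum worker degree is 3, achieved by: W1, W2, W3
Minimum job degree is 3, achieved by: J1, J2, J3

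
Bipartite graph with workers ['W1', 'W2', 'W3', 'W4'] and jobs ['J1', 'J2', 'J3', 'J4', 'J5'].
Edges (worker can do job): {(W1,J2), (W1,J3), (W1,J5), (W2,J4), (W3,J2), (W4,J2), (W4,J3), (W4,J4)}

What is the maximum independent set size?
Maximum independent set = 5

By König's theorem:
- Min vertex cover = Max matching = 4
- Max independent set = Total vertices - Min vertex cover
- Max independent set = 9 - 4 = 5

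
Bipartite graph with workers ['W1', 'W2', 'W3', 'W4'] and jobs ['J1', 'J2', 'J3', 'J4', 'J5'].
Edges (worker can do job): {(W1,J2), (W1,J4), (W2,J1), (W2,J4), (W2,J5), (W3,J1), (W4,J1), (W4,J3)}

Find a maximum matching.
Matching: {(W1,J4), (W2,J5), (W3,J1), (W4,J3)}

Maximum matching (size 4):
  W1 → J4
  W2 → J5
  W3 → J1
  W4 → J3

Each worker is assigned to at most one job, and each job to at most one worker.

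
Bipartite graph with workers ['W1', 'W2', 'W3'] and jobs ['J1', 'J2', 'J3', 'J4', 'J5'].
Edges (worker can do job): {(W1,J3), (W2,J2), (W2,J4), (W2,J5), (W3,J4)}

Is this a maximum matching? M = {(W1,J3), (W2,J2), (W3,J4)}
Yes, size 3 is maximum

Proposed matching has size 3.
Maximum matching size for this graph: 3.

This is a maximum matching.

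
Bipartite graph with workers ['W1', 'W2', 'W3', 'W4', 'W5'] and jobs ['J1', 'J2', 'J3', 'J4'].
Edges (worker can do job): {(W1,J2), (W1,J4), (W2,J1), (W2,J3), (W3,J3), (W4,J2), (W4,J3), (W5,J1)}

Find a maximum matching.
Matching: {(W1,J4), (W3,J3), (W4,J2), (W5,J1)}

Maximum matching (size 4):
  W1 → J4
  W3 → J3
  W4 → J2
  W5 → J1

Each worker is assigned to at most one job, and each job to at most one worker.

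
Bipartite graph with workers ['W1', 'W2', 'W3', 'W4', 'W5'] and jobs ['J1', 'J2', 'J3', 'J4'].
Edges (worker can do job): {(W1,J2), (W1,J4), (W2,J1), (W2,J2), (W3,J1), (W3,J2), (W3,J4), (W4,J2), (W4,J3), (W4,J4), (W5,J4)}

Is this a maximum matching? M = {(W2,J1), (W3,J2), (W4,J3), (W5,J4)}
Yes, size 4 is maximum

Proposed matching has size 4.
Maximum matching size for this graph: 4.

This is a maximum matching.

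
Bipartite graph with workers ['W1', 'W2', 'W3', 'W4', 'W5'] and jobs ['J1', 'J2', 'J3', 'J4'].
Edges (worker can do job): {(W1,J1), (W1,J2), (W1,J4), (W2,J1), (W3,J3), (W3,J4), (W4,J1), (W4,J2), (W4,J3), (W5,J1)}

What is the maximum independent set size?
Maximum independent set = 5

By König's theorem:
- Min vertex cover = Max matching = 4
- Max independent set = Total vertices - Min vertex cover
- Max independent set = 9 - 4 = 5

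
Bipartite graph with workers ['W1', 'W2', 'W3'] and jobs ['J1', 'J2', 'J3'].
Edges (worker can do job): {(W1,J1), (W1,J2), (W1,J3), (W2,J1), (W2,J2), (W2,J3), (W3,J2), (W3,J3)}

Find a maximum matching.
Matching: {(W1,J1), (W2,J3), (W3,J2)}

Maximum matching (size 3):
  W1 → J1
  W2 → J3
  W3 → J2

Each worker is assigned to at most one job, and each job to at most one worker.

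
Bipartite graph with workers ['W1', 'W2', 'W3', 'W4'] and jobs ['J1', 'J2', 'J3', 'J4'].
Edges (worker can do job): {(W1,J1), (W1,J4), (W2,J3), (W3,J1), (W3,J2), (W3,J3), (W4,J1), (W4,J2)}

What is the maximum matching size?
Maximum matching size = 4

Maximum matching: {(W1,J4), (W2,J3), (W3,J1), (W4,J2)}
Size: 4

This assigns 4 workers to 4 distinct jobs.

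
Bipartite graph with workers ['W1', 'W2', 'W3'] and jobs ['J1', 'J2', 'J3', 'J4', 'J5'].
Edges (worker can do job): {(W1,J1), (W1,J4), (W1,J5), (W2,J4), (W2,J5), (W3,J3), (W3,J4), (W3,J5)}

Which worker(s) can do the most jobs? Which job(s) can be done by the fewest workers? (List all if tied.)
Most versatile: W1, W3 (3 jobs); Least covered: J2 (0 workers)

Worker degrees (jobs they can do): W1:3, W2:2, W3:3
Job degrees (workers who can do it): J1:1, J2:0, J3:1, J4:3, J5:3

Maximum worker degree is 3, achieved by: W1, W3
Minimum job degree is 0, achieved by: J2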